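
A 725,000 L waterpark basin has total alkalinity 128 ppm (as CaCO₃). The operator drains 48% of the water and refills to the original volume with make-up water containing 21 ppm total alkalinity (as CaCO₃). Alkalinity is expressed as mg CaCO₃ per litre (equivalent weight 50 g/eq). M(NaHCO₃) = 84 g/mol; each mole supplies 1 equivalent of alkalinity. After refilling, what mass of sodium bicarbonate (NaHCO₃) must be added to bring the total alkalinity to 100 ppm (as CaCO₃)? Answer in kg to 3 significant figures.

28.5 kg

After draining 48% and refilling: 128 × 0.52 + 21 × 0.48 = 76.64 ppm.
Deficit to target: 100 − 76.64 = 23.36 mg/L.
As CaCO₃: 23.36 mg/L × 725,000 L = 16,940 g; ÷ 50 g/eq ÷ 1 = 338.7 mol NaHCO₃.
Mass: 338.7 × 84 = 28,450 g.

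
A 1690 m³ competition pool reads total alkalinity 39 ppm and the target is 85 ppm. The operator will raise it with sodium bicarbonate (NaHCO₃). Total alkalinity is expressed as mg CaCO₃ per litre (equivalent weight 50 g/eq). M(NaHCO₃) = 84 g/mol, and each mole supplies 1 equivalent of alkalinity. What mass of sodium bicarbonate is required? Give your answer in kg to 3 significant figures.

Volume: 1690 m³ = 1,690,000 L.
Alkalinity to add: (85 − 39) = 46 mg/L as CaCO₃ × 1,690,000 L = 77,740 g as CaCO₃.
Equivalents: 77,740 g ÷ 50 g/eq = 1555 eq.
NaHCO₃ supplies 1 eq per mole → 1555 mol.
Mass: 1555 mol × 84 g/mol = 130,600 g.

131 kg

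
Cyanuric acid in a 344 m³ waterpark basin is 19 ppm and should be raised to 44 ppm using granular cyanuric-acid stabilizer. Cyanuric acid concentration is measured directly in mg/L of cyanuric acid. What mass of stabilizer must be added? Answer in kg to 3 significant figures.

Volume: 344 m³ = 344,000 L.
CYA to add: (44 − 19) = 25 mg/L × 344,000 L = 8600 g cyanuric acid.

8.60 kg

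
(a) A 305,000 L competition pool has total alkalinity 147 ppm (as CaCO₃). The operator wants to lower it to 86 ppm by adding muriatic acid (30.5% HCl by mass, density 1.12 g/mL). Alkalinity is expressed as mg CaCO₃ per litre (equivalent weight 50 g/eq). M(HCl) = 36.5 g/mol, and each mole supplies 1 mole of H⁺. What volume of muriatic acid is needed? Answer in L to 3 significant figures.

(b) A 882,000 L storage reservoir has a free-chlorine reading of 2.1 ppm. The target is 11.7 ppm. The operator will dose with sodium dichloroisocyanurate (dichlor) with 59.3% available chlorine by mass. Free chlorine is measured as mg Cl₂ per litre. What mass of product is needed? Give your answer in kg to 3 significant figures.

(a) 39.8 L; (b) 14.3 kg

(a) Alkalinity to neutralize: (147 − 86) = 61 mg/L as CaCO₃ × 305,000 L = 18,600 g as CaCO₃.
(a) Equivalents of H⁺ required: 18,600 ÷ 50 g/eq = 372.1 eq = 372.1 mol HCl.
(a) Mass of HCl: 372.1 × 36.5 = 13,580 g.
(a) Mass of 30.5% solution: 13,580 / 0.305 = 44,530 g.
(a) Volume: 44,530 g ÷ 1.12 g/mL = 39,760 mL.

(b) Chlorine deficit: 11.7 − 2.1 = 9.6 ppm = 9.6 mg/L as Cl₂.
(b) Cl₂ equivalent needed: 9.6 mg/L × 882,000 L = 8,467,000 mg = 8467 g.
(b) Product at 59.3% available chlorine: 8467 / 0.593 = 14,280 g.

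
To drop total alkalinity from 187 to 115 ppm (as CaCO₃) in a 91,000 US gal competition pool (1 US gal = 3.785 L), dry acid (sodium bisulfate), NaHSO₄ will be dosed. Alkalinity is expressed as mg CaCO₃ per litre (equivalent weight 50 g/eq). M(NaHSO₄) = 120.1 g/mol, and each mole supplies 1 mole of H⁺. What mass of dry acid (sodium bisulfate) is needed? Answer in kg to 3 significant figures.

Volume: 91,000 US gal × 3.785 L/gal = 344,435 L.
Alkalinity to neutralize: (187 − 115) = 72 mg/L as CaCO₃ × 344,435 L = 24,800 g as CaCO₃.
Equivalents of H⁺ required: 24,800 ÷ 50 g/eq = 496 eq = 496 mol NaHSO₄.
Mass of NaHSO₄: 496 × 120.1 = 59,570 g.

59.6 kg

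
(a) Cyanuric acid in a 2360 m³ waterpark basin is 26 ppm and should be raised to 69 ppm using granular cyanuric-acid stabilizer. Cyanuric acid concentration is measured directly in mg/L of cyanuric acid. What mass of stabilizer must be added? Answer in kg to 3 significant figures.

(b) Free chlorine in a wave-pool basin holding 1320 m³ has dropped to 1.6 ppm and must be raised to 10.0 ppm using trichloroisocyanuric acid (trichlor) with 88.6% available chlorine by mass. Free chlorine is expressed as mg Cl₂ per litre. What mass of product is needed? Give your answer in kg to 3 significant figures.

(a) 101 kg; (b) 12.5 kg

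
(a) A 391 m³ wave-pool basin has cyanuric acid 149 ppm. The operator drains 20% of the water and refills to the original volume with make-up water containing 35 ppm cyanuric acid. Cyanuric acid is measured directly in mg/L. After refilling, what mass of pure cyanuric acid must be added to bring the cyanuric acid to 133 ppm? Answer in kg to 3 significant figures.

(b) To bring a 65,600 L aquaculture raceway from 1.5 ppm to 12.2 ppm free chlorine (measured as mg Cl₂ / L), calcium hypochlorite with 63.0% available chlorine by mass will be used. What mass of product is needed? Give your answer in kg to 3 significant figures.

(a) Volume: 391 m³ = 391,000 L.
(a) After draining 20% and refilling: 149 × 0.80 + 35 × 0.20 = 126.2 ppm.
(a) Deficit to target: 133 − 126.2 = 6.8 mg/L.
(a) Mass: 6.8 mg/L × 391,000 L = 2659 g cyanuric acid.

(b) Chlorine deficit: 12.2 − 1.5 = 10.7 ppm = 10.7 mg/L as Cl₂.
(b) Cl₂ equivalent needed: 10.7 mg/L × 65,600 L = 701,900 mg = 701.9 g.
(b) Product at 63.0% available chlorine: 701.9 / 0.63 = 1114 g.

(a) 2.66 kg; (b) 1.11 kg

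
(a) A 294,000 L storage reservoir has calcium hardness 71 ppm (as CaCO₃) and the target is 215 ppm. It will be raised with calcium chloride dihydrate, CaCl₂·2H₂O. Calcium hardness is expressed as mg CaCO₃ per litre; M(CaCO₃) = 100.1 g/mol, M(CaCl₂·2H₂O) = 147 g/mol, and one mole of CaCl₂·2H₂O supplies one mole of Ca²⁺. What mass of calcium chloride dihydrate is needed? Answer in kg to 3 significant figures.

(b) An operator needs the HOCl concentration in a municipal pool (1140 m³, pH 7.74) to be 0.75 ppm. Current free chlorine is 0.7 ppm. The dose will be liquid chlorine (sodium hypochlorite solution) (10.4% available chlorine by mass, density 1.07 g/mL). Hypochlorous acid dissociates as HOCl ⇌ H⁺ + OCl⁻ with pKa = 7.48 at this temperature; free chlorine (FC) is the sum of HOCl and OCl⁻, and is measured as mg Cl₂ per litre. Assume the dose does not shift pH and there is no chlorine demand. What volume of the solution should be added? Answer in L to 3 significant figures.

(a) Hardness to add: (215 − 71) = 144 mg/L as CaCO₃ × 294,000 L = 42,340 g as CaCO₃.
(a) Moles of Ca²⁺ (1 mol Ca²⁺ ≡ 1 mol CaCO₃): 42,340 / 100.1 g/mol = 422.9 mol.
(a) Mass of CaCl₂·2H₂O: 422.9 × 147 = 62,170 g.

(b) Volume: 1140 m³ = 1,140,000 L.
(b) [OCl⁻]/[HOCl] = 10^(pH − pKa) = 10^(7.74 − 7.48) = 1.82; fraction as HOCl = 1/(1 + 1.82) = 0.3546.
(b) Free chlorine required for 0.75 ppm HOCl: 0.75 / 0.3546 = 2.115 ppm.
(b) FC to add: 2.115 − 0.7 = 1.415 mg/L as Cl₂.
(b) Cl₂ equivalent: 1.415 mg/L × 1,140,000 L = 1613 g.
(b) Product at 10.4% available Cl: 1613 / 0.104 = 15,510 g.
(b) Volume: 15,510 g ÷ 1.07 g/mL = 14,490 mL.

(a) 62.2 kg; (b) 14.5 L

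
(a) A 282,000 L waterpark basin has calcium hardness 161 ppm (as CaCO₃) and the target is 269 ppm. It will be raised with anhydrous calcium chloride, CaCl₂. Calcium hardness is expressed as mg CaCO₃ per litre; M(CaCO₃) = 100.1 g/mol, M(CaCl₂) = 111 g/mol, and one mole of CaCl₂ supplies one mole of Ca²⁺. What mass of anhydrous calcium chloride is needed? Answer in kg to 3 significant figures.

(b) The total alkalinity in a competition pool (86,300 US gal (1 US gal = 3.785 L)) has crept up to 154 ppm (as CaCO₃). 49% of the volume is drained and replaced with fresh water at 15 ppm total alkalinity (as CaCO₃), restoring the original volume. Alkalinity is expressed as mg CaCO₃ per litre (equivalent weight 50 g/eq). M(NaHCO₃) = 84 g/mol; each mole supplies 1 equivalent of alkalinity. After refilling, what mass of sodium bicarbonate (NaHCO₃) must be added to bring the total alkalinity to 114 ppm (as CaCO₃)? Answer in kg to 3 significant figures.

(a) 33.8 kg; (b) 15.4 kg

(a) Hardness to add: (269 − 161) = 108 mg/L as CaCO₃ × 282,000 L = 30,460 g as CaCO₃.
(a) Moles of Ca²⁺ (1 mol Ca²⁺ ≡ 1 mol CaCO₃): 30,460 / 100.1 g/mol = 304.3 mol.
(a) Mass of CaCl₂: 304.3 × 111 = 33,770 g.

(b) Volume: 86,300 US gal × 3.785 L/gal = 326,646 L.
(b) After draining 49% and refilling: 154 × 0.51 + 15 × 0.49 = 85.89 ppm.
(b) Deficit to target: 114 − 85.89 = 28.11 mg/L.
(b) As CaCO₃: 28.11 mg/L × 326,646 L = 9182 g; ÷ 50 g/eq ÷ 1 = 183.6 mol NaHCO₃.
(b) Mass: 183.6 × 84 = 15,430 g.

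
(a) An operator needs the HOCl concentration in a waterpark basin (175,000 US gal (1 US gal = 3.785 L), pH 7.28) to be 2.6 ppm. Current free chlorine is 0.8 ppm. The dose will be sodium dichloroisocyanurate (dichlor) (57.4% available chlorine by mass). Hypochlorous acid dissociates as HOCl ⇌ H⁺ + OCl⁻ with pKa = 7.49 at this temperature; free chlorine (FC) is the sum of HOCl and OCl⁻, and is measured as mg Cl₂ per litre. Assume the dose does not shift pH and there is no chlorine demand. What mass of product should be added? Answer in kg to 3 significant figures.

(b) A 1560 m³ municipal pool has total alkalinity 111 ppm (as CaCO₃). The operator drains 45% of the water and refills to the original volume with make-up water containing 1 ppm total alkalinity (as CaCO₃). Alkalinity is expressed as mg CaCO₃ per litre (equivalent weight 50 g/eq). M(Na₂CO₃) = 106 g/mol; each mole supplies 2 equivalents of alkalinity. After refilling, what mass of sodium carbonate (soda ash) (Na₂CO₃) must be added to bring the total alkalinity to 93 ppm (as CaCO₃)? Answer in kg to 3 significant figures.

(a) 3.93 kg; (b) 52.1 kg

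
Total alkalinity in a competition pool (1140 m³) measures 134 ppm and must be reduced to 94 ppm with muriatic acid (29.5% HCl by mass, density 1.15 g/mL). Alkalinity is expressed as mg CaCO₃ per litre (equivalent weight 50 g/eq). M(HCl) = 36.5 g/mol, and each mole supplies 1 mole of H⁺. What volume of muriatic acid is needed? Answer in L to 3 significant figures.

98.1 L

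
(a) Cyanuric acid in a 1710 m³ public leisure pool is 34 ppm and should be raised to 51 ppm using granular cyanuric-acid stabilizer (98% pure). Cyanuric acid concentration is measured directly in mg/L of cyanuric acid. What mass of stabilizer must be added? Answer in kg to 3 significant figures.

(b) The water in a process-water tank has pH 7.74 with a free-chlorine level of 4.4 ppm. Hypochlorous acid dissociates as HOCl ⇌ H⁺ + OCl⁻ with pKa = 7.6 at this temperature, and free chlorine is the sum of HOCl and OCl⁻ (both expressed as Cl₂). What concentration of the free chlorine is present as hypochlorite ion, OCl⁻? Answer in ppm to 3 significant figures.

(a) 29.7 kg; (b) 2.55 ppm

(a) Volume: 1710 m³ = 1,710,000 L.
(a) CYA to add: (51 − 34) = 17 mg/L × 1,710,000 L = 29,070 g cyanuric acid.
(a) At 98% purity: 29,070 / 0.98 = 29,660 g product.

(b) [OCl⁻]/[HOCl] = 10^(pH − pKa) = 10^(7.74 − 7.6) = 10^0.14 = 1.38.
(b) Fraction as HOCl = 1 / (1 + 1.38) = 0.4201.
(b) OCl⁻ = (1 − 0.4201) × 4.4 ppm = 2.552 ppm.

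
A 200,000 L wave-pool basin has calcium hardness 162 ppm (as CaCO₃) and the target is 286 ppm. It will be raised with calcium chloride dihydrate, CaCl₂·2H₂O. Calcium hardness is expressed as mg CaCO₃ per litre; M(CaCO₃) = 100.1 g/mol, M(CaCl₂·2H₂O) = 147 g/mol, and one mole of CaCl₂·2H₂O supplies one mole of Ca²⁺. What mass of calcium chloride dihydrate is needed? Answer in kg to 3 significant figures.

Hardness to add: (286 − 162) = 124 mg/L as CaCO₃ × 200,000 L = 24,800 g as CaCO₃.
Moles of Ca²⁺ (1 mol Ca²⁺ ≡ 1 mol CaCO₃): 24,800 / 100.1 g/mol = 247.8 mol.
Mass of CaCl₂·2H₂O: 247.8 × 147 = 36,420 g.

36.4 kg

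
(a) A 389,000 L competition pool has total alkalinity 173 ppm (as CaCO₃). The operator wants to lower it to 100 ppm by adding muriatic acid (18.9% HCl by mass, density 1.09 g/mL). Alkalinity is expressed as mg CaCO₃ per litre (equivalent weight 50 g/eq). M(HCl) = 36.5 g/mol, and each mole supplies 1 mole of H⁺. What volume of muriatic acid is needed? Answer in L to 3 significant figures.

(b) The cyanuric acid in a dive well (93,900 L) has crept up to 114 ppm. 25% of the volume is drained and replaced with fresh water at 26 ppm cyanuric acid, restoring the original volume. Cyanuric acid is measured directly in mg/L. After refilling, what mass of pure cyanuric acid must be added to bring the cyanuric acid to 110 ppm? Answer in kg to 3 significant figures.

(a) 101 L; (b) 1.69 kg

(a) Alkalinity to neutralize: (173 − 100) = 73 mg/L as CaCO₃ × 389,000 L = 28,400 g as CaCO₃.
(a) Equivalents of H⁺ required: 28,400 ÷ 50 g/eq = 567.9 eq = 567.9 mol HCl.
(a) Mass of HCl: 567.9 × 36.5 = 20,730 g.
(a) Mass of 18.9% solution: 20,730 / 0.189 = 109,700 g.
(a) Volume: 109,700 g ÷ 1.09 g/mL = 100,600 mL.

(b) After draining 25% and refilling: 114 × 0.75 + 26 × 0.25 = 92 ppm.
(b) Deficit to target: 110 − 92 = 18 mg/L.
(b) Mass: 18 mg/L × 93,900 L = 1690 g cyanuric acid.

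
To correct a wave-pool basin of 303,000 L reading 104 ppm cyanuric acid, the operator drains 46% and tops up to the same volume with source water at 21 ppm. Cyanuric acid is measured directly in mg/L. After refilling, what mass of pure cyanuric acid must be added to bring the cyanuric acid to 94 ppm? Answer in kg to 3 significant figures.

8.54 kg

After draining 46% and refilling: 104 × 0.54 + 21 × 0.46 = 65.82 ppm.
Deficit to target: 94 − 65.82 = 28.18 mg/L.
Mass: 28.18 mg/L × 303,000 L = 8539 g cyanuric acid.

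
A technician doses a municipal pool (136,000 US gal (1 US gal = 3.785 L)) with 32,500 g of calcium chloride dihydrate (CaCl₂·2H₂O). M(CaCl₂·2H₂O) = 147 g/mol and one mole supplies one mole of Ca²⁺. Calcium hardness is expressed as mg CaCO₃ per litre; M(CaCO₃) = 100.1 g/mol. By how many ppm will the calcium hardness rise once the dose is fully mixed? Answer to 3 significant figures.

Volume: 136,000 US gal × 3.785 L/gal = 514,760 L.
Moles of Ca²⁺: 32,500 g ÷ 147 g/mol = 221.1 mol.
As CaCO₃: 221.1 mol × 100.1 g/mol = 22,130 g.
Rise: 22,130 g / 514,760 L × 1000 = 42.99 mg/L.

43.0 ppm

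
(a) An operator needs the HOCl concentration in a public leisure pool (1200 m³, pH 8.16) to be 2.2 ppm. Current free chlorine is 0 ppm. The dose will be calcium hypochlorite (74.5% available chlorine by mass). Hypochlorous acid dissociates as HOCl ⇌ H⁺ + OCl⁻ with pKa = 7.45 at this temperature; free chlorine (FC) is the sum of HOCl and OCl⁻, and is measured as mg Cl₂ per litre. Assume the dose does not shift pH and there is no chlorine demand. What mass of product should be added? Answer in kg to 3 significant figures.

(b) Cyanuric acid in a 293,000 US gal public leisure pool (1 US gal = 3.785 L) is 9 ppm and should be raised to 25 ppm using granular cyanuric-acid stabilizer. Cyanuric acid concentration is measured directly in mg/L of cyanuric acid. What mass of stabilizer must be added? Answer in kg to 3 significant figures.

(a) Volume: 1200 m³ = 1,200,000 L.
(a) [OCl⁻]/[HOCl] = 10^(pH − pKa) = 10^(8.16 − 7.45) = 5.129; fraction as HOCl = 1/(1 + 5.129) = 0.1632.
(a) Free chlorine required for 2.2 ppm HOCl: 2.2 / 0.1632 = 13.48 ppm.
(a) FC to add: 13.48 − 0 = 13.48 mg/L as Cl₂.
(a) Cl₂ equivalent: 13.48 mg/L × 1,200,000 L = 16,180 g.
(a) Product at 74.5% available Cl: 16,180 / 0.745 = 21,720 g.

(b) Volume: 293,000 US gal × 3.785 L/gal = 1,109,005 L.
(b) CYA to add: (25 − 9) = 16 mg/L × 1,109,005 L = 17,740 g cyanuric acid.

(a) 21.7 kg; (b) 17.7 kg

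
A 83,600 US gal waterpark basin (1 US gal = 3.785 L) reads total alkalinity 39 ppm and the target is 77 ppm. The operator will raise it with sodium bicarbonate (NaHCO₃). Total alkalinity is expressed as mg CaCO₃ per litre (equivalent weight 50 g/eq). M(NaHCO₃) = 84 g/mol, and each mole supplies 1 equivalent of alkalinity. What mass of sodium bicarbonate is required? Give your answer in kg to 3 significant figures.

20.2 kg

Volume: 83,600 US gal × 3.785 L/gal = 316,426 L.
Alkalinity to add: (77 − 39) = 38 mg/L as CaCO₃ × 316,426 L = 12,020 g as CaCO₃.
Equivalents: 12,020 g ÷ 50 g/eq = 240.5 eq.
NaHCO₃ supplies 1 eq per mole → 240.5 mol.
Mass: 240.5 mol × 84 g/mol = 20,200 g.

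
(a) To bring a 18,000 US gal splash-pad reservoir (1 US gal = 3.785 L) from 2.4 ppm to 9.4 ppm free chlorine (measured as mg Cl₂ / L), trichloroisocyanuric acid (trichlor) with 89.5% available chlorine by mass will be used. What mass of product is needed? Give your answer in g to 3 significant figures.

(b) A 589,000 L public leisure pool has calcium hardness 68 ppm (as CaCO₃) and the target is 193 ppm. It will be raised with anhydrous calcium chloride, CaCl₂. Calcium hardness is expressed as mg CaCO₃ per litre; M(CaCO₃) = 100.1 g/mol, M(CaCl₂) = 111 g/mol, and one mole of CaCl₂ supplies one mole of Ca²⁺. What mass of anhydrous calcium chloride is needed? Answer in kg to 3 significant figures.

(a) Volume: 18,000 US gal × 3.785 L/gal = 68,130 L.
(a) Chlorine deficit: 9.4 − 2.4 = 7 ppm = 7 mg/L as Cl₂.
(a) Cl₂ equivalent needed: 7 mg/L × 68,130 L = 476,900 mg = 476.9 g.
(a) Product at 89.5% available chlorine: 476.9 / 0.895 = 532.9 g.

(b) Hardness to add: (193 − 68) = 125 mg/L as CaCO₃ × 589,000 L = 73,620 g as CaCO₃.
(b) Moles of Ca²⁺ (1 mol Ca²⁺ ≡ 1 mol CaCO₃): 73,620 / 100.1 g/mol = 735.5 mol.
(b) Mass of CaCl₂: 735.5 × 111 = 81,640 g.

(a) 533 g; (b) 81.6 kg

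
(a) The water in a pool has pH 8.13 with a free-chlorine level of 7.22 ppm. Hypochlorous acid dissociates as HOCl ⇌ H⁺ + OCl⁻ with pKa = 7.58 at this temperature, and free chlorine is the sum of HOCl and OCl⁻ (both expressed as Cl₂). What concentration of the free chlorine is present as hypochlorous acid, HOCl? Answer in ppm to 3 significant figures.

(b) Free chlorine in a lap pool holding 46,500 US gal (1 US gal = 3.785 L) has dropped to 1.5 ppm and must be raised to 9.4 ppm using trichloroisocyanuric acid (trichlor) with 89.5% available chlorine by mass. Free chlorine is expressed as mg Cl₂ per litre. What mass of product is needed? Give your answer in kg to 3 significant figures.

(a) [OCl⁻]/[HOCl] = 10^(pH − pKa) = 10^(8.13 − 7.58) = 10^0.55 = 3.548.
(a) Fraction as HOCl = 1 / (1 + 3.548) = 0.2199.
(a) HOCl = 0.2199 × 7.22 ppm = 1.587 ppm.

(b) Volume: 46,500 US gal × 3.785 L/gal = 176,002 L.
(b) Chlorine deficit: 9.4 − 1.5 = 7.9 ppm = 7.9 mg/L as Cl₂.
(b) Cl₂ equivalent needed: 7.9 mg/L × 176,002 L = 1,390,000 mg = 1390 g.
(b) Product at 89.5% available chlorine: 1390 / 0.895 = 1554 g.

(a) 1.59 ppm; (b) 1.55 kg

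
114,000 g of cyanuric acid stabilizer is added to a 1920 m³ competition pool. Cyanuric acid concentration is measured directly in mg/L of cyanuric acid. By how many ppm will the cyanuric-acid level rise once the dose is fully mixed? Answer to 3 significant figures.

Volume: 1920 m³ = 1,920,000 L.
Rise: 114,000 g / 1,920,000 L × 1000 = 59.38 mg/L.

59.4 ppm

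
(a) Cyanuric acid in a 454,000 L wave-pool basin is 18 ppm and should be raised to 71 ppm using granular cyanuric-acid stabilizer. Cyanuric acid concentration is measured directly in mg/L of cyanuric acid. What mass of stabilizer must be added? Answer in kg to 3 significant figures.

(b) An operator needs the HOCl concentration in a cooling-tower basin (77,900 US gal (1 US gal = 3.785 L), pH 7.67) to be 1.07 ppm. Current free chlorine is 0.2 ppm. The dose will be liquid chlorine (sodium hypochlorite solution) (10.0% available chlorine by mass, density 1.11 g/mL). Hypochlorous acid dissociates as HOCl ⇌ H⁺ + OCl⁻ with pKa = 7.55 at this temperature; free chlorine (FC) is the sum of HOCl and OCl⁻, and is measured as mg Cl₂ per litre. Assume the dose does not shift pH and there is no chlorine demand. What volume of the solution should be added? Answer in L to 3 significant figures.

(a) 24.1 kg; (b) 6.06 L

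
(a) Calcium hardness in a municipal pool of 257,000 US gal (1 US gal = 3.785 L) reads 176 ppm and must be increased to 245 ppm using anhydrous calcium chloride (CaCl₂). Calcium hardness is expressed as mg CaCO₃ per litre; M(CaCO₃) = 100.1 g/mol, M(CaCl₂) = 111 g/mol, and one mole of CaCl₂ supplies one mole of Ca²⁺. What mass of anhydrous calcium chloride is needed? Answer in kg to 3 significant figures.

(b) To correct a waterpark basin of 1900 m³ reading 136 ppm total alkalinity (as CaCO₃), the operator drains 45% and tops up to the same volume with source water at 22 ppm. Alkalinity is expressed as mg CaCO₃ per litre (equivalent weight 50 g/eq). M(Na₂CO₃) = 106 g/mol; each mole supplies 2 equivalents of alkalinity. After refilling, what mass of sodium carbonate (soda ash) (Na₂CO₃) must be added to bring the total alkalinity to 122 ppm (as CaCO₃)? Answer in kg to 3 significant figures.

(a) 74.4 kg; (b) 75.1 kg

(a) Volume: 257,000 US gal × 3.785 L/gal = 972,745 L.
(a) Hardness to add: (245 − 176) = 69 mg/L as CaCO₃ × 972,745 L = 67,120 g as CaCO₃.
(a) Moles of Ca²⁺ (1 mol Ca²⁺ ≡ 1 mol CaCO₃): 67,120 / 100.1 g/mol = 670.5 mol.
(a) Mass of CaCl₂: 670.5 × 111 = 74,430 g.

(b) Volume: 1900 m³ = 1,900,000 L.
(b) After draining 45% and refilling: 136 × 0.55 + 22 × 0.45 = 84.7 ppm.
(b) Deficit to target: 122 − 84.7 = 37.3 mg/L.
(b) As CaCO₃: 37.3 mg/L × 1,900,000 L = 70,870 g; ÷ 50 g/eq ÷ 2 = 708.7 mol Na₂CO₃.
(b) Mass: 708.7 × 106 = 75,120 g.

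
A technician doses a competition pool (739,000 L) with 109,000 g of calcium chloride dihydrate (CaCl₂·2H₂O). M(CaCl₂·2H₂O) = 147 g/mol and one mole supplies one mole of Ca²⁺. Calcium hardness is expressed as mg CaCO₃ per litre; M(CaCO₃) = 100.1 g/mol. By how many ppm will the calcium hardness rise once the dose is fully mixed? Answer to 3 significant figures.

100 ppm

Moles of Ca²⁺: 109,000 g ÷ 147 g/mol = 741.5 mol.
As CaCO₃: 741.5 mol × 100.1 g/mol = 74,220 g.
Rise: 74,220 g / 739,000 L × 1000 = 100.4 mg/L.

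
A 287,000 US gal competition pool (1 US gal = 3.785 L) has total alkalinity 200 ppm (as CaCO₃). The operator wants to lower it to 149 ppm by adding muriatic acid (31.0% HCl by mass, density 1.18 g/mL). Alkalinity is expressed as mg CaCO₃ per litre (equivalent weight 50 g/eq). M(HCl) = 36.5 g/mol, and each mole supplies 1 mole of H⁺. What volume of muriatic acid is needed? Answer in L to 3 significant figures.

111 L

Volume: 287,000 US gal × 3.785 L/gal = 1,086,295 L.
Alkalinity to neutralize: (200 − 149) = 51 mg/L as CaCO₃ × 1,086,295 L = 55,400 g as CaCO₃.
Equivalents of H⁺ required: 55,400 ÷ 50 g/eq = 1108 eq = 1108 mol HCl.
Mass of HCl: 1108 × 36.5 = 40,440 g.
Mass of 31.0% solution: 40,440 / 0.31 = 130,500 g.
Volume: 130,500 g ÷ 1.18 g/mL = 110,600 mL.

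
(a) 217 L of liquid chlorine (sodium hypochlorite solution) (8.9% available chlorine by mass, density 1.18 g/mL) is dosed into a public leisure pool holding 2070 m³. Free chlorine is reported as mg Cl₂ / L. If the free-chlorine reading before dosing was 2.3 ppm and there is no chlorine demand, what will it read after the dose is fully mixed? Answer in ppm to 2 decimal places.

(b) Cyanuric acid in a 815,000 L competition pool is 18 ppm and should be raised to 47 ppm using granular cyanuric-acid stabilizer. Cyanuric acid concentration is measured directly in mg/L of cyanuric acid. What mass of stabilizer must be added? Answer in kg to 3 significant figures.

(a) Volume: 2070 m³ = 2,070,000 L.
(a) Mass of solution: 217 L × 1000 mL/L × 1.18 g/mL = 256,100 g.
(a) Available chlorine delivered: 256,100 g × 0.089 = 22,790 g as Cl₂.
(a) Concentration rise: 22,790 g / 2,070,000 L = 11.01 mg/L = 11.01 ppm.
(a) Final FC: 2.3 + 11.01 = 13.31 ppm.

(b) CYA to add: (47 − 18) = 29 mg/L × 815,000 L = 23,640 g cyanuric acid.

(a) 13.31 ppm; (b) 23.6 kg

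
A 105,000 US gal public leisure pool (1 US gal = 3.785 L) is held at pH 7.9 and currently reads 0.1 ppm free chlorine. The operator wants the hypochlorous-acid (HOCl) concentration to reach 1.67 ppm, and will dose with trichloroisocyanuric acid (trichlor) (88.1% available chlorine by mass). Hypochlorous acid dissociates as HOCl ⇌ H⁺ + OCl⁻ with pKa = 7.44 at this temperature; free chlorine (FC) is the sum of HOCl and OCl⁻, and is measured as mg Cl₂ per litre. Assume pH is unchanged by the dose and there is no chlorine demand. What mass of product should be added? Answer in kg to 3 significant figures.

2.88 kg

Volume: 105,000 US gal × 3.785 L/gal = 397,425 L.
[OCl⁻]/[HOCl] = 10^(pH − pKa) = 10^(7.9 − 7.44) = 2.884; fraction as HOCl = 1/(1 + 2.884) = 0.2575.
Free chlorine required for 1.67 ppm HOCl: 1.67 / 0.2575 = 6.486 ppm.
FC to add: 6.486 − 0.1 = 6.386 mg/L as Cl₂.
Cl₂ equivalent: 6.386 mg/L × 397,425 L = 2538 g.
Product at 88.1% available Cl: 2538 / 0.881 = 2881 g.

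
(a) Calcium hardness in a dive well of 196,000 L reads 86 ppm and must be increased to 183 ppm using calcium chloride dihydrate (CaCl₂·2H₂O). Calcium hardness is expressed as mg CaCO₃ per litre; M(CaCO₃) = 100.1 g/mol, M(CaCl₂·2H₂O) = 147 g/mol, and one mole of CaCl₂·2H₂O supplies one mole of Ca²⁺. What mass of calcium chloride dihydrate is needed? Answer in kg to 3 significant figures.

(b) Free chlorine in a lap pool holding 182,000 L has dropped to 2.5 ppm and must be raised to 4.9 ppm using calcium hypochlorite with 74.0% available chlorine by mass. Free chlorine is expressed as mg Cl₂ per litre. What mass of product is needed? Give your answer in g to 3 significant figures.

(a) 27.9 kg; (b) 590 g

(a) Hardness to add: (183 − 86) = 97 mg/L as CaCO₃ × 196,000 L = 19,010 g as CaCO₃.
(a) Moles of Ca²⁺ (1 mol Ca²⁺ ≡ 1 mol CaCO₃): 19,010 / 100.1 g/mol = 189.9 mol.
(a) Mass of CaCl₂·2H₂O: 189.9 × 147 = 27,920 g.

(b) Chlorine deficit: 4.9 − 2.5 = 2.4 ppm = 2.4 mg/L as Cl₂.
(b) Cl₂ equivalent needed: 2.4 mg/L × 182,000 L = 436,800 mg = 436.8 g.
(b) Product at 74.0% available chlorine: 436.8 / 0.74 = 590.3 g.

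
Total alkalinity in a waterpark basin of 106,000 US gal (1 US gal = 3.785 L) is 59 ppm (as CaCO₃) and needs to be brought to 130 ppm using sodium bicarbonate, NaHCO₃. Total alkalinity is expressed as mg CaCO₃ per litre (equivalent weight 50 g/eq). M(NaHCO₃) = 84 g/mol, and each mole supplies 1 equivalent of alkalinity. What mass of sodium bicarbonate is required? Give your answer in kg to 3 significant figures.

Volume: 106,000 US gal × 3.785 L/gal = 401,210 L.
Alkalinity to add: (130 − 59) = 71 mg/L as CaCO₃ × 401,210 L = 28,490 g as CaCO₃.
Equivalents: 28,490 g ÷ 50 g/eq = 569.7 eq.
NaHCO₃ supplies 1 eq per mole → 569.7 mol.
Mass: 569.7 mol × 84 g/mol = 47,860 g.

47.9 kg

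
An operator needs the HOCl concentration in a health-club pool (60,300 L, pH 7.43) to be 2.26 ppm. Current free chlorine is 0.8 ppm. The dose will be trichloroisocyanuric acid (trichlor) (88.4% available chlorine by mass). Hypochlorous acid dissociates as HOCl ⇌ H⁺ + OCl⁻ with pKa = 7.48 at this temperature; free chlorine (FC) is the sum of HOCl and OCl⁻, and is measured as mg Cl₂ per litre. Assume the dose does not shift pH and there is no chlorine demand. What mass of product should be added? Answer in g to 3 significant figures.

[OCl⁻]/[HOCl] = 10^(pH − pKa) = 10^(7.43 − 7.48) = 0.8913; fraction as HOCl = 1/(1 + 0.8913) = 0.5288.
Free chlorine required for 2.26 ppm HOCl: 2.26 / 0.5288 = 4.274 ppm.
FC to add: 4.274 − 0.8 = 3.474 mg/L as Cl₂.
Cl₂ equivalent: 3.474 mg/L × 60,300 L = 209.5 g.
Product at 88.4% available Cl: 209.5 / 0.884 = 237 g.

237 g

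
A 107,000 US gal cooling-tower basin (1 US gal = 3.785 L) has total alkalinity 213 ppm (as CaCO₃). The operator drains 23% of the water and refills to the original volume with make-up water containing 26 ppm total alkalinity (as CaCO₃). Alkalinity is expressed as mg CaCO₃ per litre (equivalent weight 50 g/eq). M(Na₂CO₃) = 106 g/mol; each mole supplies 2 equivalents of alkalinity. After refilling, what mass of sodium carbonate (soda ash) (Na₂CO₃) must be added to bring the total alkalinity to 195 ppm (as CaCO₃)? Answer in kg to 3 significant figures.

10.7 kg

Volume: 107,000 US gal × 3.785 L/gal = 404,995 L.
After draining 23% and refilling: 213 × 0.77 + 26 × 0.23 = 169.99 ppm.
Deficit to target: 195 − 169.99 = 25.01 mg/L.
As CaCO₃: 25.01 mg/L × 404,995 L = 10,130 g; ÷ 50 g/eq ÷ 2 = 101.3 mol Na₂CO₃.
Mass: 101.3 × 106 = 10,740 g.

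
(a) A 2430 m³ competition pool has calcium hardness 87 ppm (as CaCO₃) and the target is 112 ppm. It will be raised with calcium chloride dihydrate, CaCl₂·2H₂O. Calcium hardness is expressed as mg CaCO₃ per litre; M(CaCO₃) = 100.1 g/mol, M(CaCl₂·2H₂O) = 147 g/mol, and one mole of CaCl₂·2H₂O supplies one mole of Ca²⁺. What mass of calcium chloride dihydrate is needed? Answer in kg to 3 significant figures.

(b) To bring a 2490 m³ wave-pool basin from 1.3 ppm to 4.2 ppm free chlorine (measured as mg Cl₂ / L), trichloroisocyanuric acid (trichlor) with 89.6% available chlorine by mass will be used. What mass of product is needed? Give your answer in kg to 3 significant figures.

(a) Volume: 2430 m³ = 2,430,000 L.
(a) Hardness to add: (112 − 87) = 25 mg/L as CaCO₃ × 2,430,000 L = 60,750 g as CaCO₃.
(a) Moles of Ca²⁺ (1 mol Ca²⁺ ≡ 1 mol CaCO₃): 60,750 / 100.1 g/mol = 606.9 mol.
(a) Mass of CaCl₂·2H₂O: 606.9 × 147 = 89,210 g.

(b) Volume: 2490 m³ = 2,490,000 L.
(b) Chlorine deficit: 4.2 − 1.3 = 2.9 ppm = 2.9 mg/L as Cl₂.
(b) Cl₂ equivalent needed: 2.9 mg/L × 2,490,000 L = 7,221,000 mg = 7221 g.
(b) Product at 89.6% available chlorine: 7221 / 0.896 = 8059 g.

(a) 89.2 kg; (b) 8.06 kg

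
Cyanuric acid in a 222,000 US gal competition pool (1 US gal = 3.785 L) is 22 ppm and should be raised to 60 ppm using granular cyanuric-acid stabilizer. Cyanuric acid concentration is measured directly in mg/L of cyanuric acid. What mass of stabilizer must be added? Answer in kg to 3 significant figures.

Volume: 222,000 US gal × 3.785 L/gal = 840,270 L.
CYA to add: (60 − 22) = 38 mg/L × 840,270 L = 31,930 g cyanuric acid.

31.9 kg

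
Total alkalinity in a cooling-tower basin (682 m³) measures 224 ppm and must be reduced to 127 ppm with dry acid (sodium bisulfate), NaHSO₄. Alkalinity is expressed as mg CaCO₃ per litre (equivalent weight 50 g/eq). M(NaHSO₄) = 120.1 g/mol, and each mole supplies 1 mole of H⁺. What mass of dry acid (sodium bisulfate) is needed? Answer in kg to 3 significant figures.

159 kg

Volume: 682 m³ = 682,000 L.
Alkalinity to neutralize: (224 − 127) = 97 mg/L as CaCO₃ × 682,000 L = 66,150 g as CaCO₃.
Equivalents of H⁺ required: 66,150 ÷ 50 g/eq = 1323 eq = 1323 mol NaHSO₄.
Mass of NaHSO₄: 1323 × 120.1 = 158,900 g.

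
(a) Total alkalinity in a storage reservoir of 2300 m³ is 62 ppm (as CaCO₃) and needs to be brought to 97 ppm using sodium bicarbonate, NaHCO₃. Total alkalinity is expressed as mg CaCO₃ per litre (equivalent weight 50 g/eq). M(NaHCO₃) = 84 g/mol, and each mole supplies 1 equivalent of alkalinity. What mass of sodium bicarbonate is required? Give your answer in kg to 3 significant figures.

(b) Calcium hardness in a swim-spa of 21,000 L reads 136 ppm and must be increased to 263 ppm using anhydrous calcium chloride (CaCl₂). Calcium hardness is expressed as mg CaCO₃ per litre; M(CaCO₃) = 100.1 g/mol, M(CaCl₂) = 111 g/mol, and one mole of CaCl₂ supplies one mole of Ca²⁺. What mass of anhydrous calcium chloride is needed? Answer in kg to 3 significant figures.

(a) Volume: 2300 m³ = 2,300,000 L.
(a) Alkalinity to add: (97 − 62) = 35 mg/L as CaCO₃ × 2,300,000 L = 80,500 g as CaCO₃.
(a) Equivalents: 80,500 g ÷ 50 g/eq = 1610 eq.
(a) NaHCO₃ supplies 1 eq per mole → 1610 mol.
(a) Mass: 1610 mol × 84 g/mol = 135,200 g.

(b) Hardness to add: (263 − 136) = 127 mg/L as CaCO₃ × 21,000 L = 2667 g as CaCO₃.
(b) Moles of Ca²⁺ (1 mol Ca²⁺ ≡ 1 mol CaCO₃): 2667 / 100.1 g/mol = 26.64 mol.
(b) Mass of CaCl₂: 26.64 × 111 = 2957 g.

(a) 135 kg; (b) 2.96 kg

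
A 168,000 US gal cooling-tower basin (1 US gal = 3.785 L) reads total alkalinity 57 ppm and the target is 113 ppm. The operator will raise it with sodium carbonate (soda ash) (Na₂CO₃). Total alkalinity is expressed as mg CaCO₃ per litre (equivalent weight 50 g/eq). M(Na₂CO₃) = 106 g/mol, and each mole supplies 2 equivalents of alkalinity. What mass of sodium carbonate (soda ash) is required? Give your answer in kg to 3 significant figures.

Volume: 168,000 US gal × 3.785 L/gal = 635,880 L.
Alkalinity to add: (113 − 57) = 56 mg/L as CaCO₃ × 635,880 L = 35,610 g as CaCO₃.
Equivalents: 35,610 g ÷ 50 g/eq = 712.2 eq.
Each mole of Na₂CO₃ supplies 2 eq, so 712.2 / 2 = 356.1 mol.
Mass: 356.1 mol × 106 g/mol = 37,750 g.

37.7 kg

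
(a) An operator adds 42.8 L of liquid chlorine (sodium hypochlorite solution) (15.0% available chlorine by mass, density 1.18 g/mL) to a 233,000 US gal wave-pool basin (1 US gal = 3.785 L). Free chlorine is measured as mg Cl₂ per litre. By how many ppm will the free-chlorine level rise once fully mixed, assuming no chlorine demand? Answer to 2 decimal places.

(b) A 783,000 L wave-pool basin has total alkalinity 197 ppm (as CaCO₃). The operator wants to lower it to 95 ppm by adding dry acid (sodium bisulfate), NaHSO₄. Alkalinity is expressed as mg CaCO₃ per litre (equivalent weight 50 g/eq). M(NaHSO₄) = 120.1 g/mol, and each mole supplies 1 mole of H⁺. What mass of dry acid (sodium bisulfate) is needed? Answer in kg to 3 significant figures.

(a) 8.59 ppm; (b) 192 kg

(a) Volume: 233,000 US gal × 3.785 L/gal = 881,905 L.
(a) Mass of solution: 42.8 L × 1000 mL/L × 1.18 g/mL = 50,500 g.
(a) Available chlorine delivered: 50,500 g × 0.15 = 7576 g as Cl₂.
(a) Concentration rise: 7576 g / 881,905 L = 8.59 mg/L = 8.59 ppm.

(b) Alkalinity to neutralize: (197 − 95) = 102 mg/L as CaCO₃ × 783,000 L = 79,870 g as CaCO₃.
(b) Equivalents of H⁺ required: 79,870 ÷ 50 g/eq = 1597 eq = 1597 mol NaHSO₄.
(b) Mass of NaHSO₄: 1597 × 120.1 = 191,800 g.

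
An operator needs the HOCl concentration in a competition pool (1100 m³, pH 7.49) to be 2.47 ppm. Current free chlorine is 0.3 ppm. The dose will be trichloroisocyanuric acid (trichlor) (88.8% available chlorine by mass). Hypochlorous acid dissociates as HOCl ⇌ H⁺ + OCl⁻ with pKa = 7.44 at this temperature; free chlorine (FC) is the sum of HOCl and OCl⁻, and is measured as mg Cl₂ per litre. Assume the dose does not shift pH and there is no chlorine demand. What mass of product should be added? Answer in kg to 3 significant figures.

Volume: 1100 m³ = 1,100,000 L.
[OCl⁻]/[HOCl] = 10^(pH − pKa) = 10^(7.49 − 7.44) = 1.122; fraction as HOCl = 1/(1 + 1.122) = 0.4712.
Free chlorine required for 2.47 ppm HOCl: 2.47 / 0.4712 = 5.241 ppm.
FC to add: 5.241 − 0.3 = 4.941 mg/L as Cl₂.
Cl₂ equivalent: 4.941 mg/L × 1,100,000 L = 5436 g.
Product at 88.8% available Cl: 5436 / 0.888 = 6121 g.

6.12 kg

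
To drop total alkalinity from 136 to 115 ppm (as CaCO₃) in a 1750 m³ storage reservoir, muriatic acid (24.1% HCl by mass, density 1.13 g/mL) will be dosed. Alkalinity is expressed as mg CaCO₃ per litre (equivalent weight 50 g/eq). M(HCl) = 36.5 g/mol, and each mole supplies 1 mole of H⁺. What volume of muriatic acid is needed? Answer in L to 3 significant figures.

98.5 L

Volume: 1750 m³ = 1,750,000 L.
Alkalinity to neutralize: (136 − 115) = 21 mg/L as CaCO₃ × 1,750,000 L = 36,750 g as CaCO₃.
Equivalents of H⁺ required: 36,750 ÷ 50 g/eq = 735 eq = 735 mol HCl.
Mass of HCl: 735 × 36.5 = 26,830 g.
Mass of 24.1% solution: 26,830 / 0.241 = 111,300 g.
Volume: 111,300 g ÷ 1.13 g/mL = 98,510 mL.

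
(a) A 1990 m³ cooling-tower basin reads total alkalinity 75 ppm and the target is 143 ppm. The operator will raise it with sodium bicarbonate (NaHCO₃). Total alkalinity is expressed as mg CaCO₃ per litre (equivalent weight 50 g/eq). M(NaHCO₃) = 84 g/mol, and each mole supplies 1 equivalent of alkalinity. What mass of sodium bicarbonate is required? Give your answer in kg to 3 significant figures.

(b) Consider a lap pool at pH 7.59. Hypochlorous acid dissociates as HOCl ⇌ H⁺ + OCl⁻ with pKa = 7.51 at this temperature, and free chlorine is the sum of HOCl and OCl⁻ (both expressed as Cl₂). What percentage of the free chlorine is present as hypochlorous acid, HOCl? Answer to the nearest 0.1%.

(a) 227 kg; (b) 45.4%

(a) Volume: 1990 m³ = 1,990,000 L.
(a) Alkalinity to add: (143 − 75) = 68 mg/L as CaCO₃ × 1,990,000 L = 135,300 g as CaCO₃.
(a) Equivalents: 135,300 g ÷ 50 g/eq = 2706 eq.
(a) NaHCO₃ supplies 1 eq per mole → 2706 mol.
(a) Mass: 2706 mol × 84 g/mol = 227,300 g.

(b) [OCl⁻]/[HOCl] = 10^(pH − pKa) = 10^(7.59 − 7.51) = 10^0.08 = 1.202.
(b) Fraction as HOCl = 1 / (1 + 1.202) = 0.4541.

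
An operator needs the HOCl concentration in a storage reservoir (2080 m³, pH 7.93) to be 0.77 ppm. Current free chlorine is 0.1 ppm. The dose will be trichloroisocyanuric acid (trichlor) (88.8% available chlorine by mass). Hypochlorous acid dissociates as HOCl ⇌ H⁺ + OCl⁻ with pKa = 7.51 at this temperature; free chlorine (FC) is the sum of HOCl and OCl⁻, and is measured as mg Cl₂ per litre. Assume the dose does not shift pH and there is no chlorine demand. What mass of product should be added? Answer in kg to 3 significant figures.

Volume: 2080 m³ = 2,080,000 L.
[OCl⁻]/[HOCl] = 10^(pH − pKa) = 10^(7.93 − 7.51) = 2.63; fraction as HOCl = 1/(1 + 2.63) = 0.2755.
Free chlorine required for 0.77 ppm HOCl: 0.77 / 0.2755 = 2.795 ppm.
FC to add: 2.795 − 0.1 = 2.695 mg/L as Cl₂.
Cl₂ equivalent: 2.695 mg/L × 2,080,000 L = 5606 g.
Product at 88.8% available Cl: 5606 / 0.888 = 6313 g.

6.31 kg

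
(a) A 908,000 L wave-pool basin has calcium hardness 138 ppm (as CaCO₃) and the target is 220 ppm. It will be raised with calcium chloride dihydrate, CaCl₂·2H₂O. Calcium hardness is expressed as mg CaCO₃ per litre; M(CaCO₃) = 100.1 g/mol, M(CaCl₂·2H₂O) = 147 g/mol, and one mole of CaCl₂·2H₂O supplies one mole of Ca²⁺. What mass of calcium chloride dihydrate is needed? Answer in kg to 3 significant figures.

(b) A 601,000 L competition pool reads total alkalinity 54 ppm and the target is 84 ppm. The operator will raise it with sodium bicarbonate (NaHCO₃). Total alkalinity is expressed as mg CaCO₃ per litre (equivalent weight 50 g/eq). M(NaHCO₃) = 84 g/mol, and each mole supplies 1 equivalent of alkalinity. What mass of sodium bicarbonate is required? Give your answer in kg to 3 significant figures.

(a) Hardness to add: (220 − 138) = 82 mg/L as CaCO₃ × 908,000 L = 74,460 g as CaCO₃.
(a) Moles of Ca²⁺ (1 mol Ca²⁺ ≡ 1 mol CaCO₃): 74,460 / 100.1 g/mol = 743.8 mol.
(a) Mass of CaCl₂·2H₂O: 743.8 × 147 = 109,300 g.

(b) Alkalinity to add: (84 − 54) = 30 mg/L as CaCO₃ × 601,000 L = 18,030 g as CaCO₃.
(b) Equivalents: 18,030 g ÷ 50 g/eq = 360.6 eq.
(b) NaHCO₃ supplies 1 eq per mole → 360.6 mol.
(b) Mass: 360.6 mol × 84 g/mol = 30,290 g.

(a) 109 kg; (b) 30.3 kg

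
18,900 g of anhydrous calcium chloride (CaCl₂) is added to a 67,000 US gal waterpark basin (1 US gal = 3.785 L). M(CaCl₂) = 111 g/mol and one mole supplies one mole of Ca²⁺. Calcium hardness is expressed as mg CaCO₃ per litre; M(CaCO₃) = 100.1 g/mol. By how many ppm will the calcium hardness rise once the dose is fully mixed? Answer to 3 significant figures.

67.2 ppm

Volume: 67,000 US gal × 3.785 L/gal = 253,595 L.
Moles of Ca²⁺: 18,900 g ÷ 111 g/mol = 170.3 mol.
As CaCO₃: 170.3 mol × 100.1 g/mol = 17,040 g.
Rise: 17,040 g / 253,595 L × 1000 = 67.21 mg/L.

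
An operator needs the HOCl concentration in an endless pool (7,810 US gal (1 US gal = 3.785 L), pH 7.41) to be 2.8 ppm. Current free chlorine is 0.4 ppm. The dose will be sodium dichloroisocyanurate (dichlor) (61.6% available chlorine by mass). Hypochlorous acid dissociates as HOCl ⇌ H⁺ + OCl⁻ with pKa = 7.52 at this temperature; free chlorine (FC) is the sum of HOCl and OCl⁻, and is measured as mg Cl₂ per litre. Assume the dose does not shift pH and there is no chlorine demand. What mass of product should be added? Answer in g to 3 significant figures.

Volume: 7,810 US gal × 3.785 L/gal = 29,561 L.
[OCl⁻]/[HOCl] = 10^(pH − pKa) = 10^(7.41 − 7.52) = 0.7762; fraction as HOCl = 1/(1 + 0.7762) = 0.563.
Free chlorine required for 2.8 ppm HOCl: 2.8 / 0.563 = 4.973 ppm.
FC to add: 4.973 − 0.4 = 4.573 mg/L as Cl₂.
Cl₂ equivalent: 4.573 mg/L × 29,561 L = 135.2 g.
Product at 61.6% available Cl: 135.2 / 0.616 = 219.5 g.

219 g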